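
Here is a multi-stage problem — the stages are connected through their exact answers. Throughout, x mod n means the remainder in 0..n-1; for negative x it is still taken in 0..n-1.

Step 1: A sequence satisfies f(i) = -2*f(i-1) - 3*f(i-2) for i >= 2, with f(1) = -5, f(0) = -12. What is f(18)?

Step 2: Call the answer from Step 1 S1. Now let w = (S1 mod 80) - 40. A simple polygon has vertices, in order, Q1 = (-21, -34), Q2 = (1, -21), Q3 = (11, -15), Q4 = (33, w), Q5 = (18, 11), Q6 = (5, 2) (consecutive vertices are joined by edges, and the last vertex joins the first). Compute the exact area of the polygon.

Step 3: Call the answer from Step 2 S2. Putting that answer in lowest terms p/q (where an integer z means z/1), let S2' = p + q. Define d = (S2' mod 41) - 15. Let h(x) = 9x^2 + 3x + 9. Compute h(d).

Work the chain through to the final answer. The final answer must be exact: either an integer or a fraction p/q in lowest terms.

Step 1: f(2) = -2*(-5) - 3*(-12) = 46; iterating: f(2)=46, f(3)=-77, f(4)=16, f(5)=199, f(6)=-446, f(7)=295, f(8)=748, f(9)=-2381, f(10)=2518, f(11)=2107, f(12)=-11768, f(13)=17215, f(14)=874, f(15)=-53393, f(16)=104164, f(17)=-48149, f(18)=-216194; answer -216194
Step 2: S1 = -216194; w = 6; cross terms: (-21*-21 - 1*-34)=475, (1*-15 - 11*-21)=216, (11*6 - 33*-15)=561, (33*11 - 18*6)=255, (18*2 - 5*11)=-19, (5*-34 - -21*2)=-128; twice the area = |1360| = 1360; area = 680; answer 680
Step 3: S2 = 680; threaded value p + q = 681; d = 10; 9*(10)^2 + 3*(10)^1 + 9 = (900) + (30) + (9) = 939; answer 939

939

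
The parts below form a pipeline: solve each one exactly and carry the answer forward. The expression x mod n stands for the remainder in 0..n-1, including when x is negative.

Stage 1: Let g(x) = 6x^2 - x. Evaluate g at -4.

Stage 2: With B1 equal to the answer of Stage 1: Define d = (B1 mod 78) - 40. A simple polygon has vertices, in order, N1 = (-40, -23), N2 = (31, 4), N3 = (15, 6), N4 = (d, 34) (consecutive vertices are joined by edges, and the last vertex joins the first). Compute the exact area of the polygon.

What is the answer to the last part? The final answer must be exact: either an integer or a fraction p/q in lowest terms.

3071/2

Stage 1: 6*(-4)^2 - 1*(-4)^1 = (96) + (4) = 100; answer 100
Stage 2: B1 = 100; d = -18; cross terms: (-40*4 - 31*-23)=553, (31*6 - 15*4)=126, (15*34 - -18*6)=618, (-18*-23 - -40*34)=1774; twice the area = |3071| = 3071; area = 3071/2; answer 3071/2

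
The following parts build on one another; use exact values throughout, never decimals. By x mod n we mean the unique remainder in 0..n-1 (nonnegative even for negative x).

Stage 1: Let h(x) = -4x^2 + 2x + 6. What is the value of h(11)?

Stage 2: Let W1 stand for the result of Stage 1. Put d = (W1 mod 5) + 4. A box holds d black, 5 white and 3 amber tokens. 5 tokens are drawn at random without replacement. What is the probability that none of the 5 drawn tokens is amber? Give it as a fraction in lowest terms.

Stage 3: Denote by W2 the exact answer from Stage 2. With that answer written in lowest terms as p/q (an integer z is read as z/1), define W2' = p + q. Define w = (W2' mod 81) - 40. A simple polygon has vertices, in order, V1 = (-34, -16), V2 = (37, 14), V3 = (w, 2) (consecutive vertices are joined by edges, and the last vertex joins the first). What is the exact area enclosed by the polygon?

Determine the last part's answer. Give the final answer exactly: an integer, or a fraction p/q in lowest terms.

231

Stage 1: -4*(11)^2 + 2*(11)^1 + 6 = (-484) + (22) + (6) = -456; answer -456
Stage 2: W1 = -456; d = 8; total draws C(16,5) = 4368; favorable C(13,5) = 1287; P = 33/112; answer 33/112
Stage 3: W2 = 33/112; threaded value p + q = 145; w = 24; cross terms: (-34*14 - 37*-16)=116, (37*2 - 24*14)=-262, (24*-16 - -34*2)=-316; twice the area = |-462| = 462; area = 231; answer 231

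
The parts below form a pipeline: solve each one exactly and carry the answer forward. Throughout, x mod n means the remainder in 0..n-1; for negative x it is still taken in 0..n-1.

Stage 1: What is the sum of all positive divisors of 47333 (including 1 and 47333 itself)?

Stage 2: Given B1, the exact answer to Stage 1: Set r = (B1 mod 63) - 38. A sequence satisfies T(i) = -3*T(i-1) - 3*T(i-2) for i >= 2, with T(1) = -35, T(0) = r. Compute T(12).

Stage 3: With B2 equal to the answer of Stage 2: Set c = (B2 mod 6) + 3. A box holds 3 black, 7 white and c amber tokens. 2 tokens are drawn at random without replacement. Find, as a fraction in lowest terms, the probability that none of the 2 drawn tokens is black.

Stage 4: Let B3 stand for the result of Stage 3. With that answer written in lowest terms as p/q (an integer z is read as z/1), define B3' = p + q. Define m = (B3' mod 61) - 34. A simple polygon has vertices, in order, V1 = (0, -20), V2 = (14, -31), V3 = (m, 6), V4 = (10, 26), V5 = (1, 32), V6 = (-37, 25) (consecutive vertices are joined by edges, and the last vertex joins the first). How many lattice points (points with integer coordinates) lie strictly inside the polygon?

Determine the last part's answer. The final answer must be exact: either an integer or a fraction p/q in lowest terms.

Stage 1: 47333 = 11 * 13 * 331; sigma = (1 + 11) * (1 + 13) * (1 + 331) = 12 * 14 * 332 = 55776; answer 55776
Stage 2: B1 = 55776; r = -17; T(2) = -3*(-35) - 3*(-17) = 156; iterating: T(2)=156, T(3)=-363, T(4)=621, T(5)=-774, T(6)=459, T(7)=945, T(8)=-4212, T(9)=9801, T(10)=-16767, T(11)=20898, T(12)=-12393; answer -12393
Stage 3: B2 = -12393; c = 6; total draws C(16,2) = 120; favorable C(13,2) = 78; P = 13/20; answer 13/20
Stage 4: B3 = 13/20; threaded value p + q = 33; m = -1; cross terms: (0*-31 - 14*-20)=280, (14*6 - -1*-31)=53, (-1*26 - 10*6)=-86, (10*32 - 1*26)=294, (1*25 - -37*32)=1209, (-37*-20 - 0*25)=740; twice the area = |2490| = 2490; area = 1245; boundary points = 1 + 1 + 1 + 3 + 1 + 1 = 8; strictly interior points = area - boundary/2 + 1 = 1242; answer 1242

1242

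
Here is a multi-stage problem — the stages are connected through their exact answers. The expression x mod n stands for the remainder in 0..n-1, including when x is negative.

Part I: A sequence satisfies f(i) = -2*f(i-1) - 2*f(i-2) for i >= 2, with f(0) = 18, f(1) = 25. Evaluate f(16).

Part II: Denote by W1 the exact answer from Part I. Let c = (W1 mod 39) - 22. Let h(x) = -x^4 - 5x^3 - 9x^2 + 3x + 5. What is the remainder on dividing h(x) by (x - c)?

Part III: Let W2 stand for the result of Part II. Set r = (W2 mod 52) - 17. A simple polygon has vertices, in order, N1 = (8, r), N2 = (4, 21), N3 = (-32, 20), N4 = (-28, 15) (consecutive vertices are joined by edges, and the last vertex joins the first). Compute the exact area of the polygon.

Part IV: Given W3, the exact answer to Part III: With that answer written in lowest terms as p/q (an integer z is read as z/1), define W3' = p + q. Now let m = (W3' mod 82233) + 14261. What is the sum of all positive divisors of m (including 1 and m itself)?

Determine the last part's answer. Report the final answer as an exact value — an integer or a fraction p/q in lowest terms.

Part I: f(2) = -2*(25) - 2*(18) = -86; iterating: f(2)=-86, f(3)=122, f(4)=-72, f(5)=-100, f(6)=344, f(7)=-488, f(8)=288, f(9)=400, f(10)=-1376, f(11)=1952, f(12)=-1152, f(13)=-1600, f(14)=5504, f(15)=-7808, f(16)=4608; answer 4608
Part II: W1 = 4608; c = -16; remainder = value at the root: -1*(-16)^4 - 5*(-16)^3 - 9*(-16)^2 + 3*(-16)^1 + 5 = (-65536) + (20480) + (-2304) + (-48) + (5) = -47403; answer -47403
Part III: W2 = -47403; r = 4; cross terms: (8*21 - 4*4)=152, (4*20 - -32*21)=752, (-32*15 - -28*20)=80, (-28*4 - 8*15)=-232; twice the area = |752| = 752; area = 376; answer 376
Part IV: W3 = 376; threaded value p + q = 377; m = 14638; 14638 = 2 * 13 * 563; sigma = (1 + 2) * (1 + 13) * (1 + 563) = 3 * 14 * 564 = 23688; answer 23688

23688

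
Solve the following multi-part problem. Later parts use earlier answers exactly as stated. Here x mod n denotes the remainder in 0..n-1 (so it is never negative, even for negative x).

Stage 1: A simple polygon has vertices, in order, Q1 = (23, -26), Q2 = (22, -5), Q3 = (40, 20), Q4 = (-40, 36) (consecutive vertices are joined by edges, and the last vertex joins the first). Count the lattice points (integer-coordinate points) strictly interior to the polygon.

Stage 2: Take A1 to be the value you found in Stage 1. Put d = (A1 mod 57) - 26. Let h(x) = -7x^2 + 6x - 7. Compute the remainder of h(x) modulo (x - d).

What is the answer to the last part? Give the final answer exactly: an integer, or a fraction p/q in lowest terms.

Stage 1: cross terms: (23*-5 - 22*-26)=457, (22*20 - 40*-5)=640, (40*36 - -40*20)=2240, (-40*-26 - 23*36)=212; twice the area = |3549| = 3549; area = 3549/2; boundary points = 1 + 1 + 16 + 1 = 19; strictly interior points = area - boundary/2 + 1 = 1766; answer 1766
Stage 2: A1 = 1766; d = 30; remainder = value at the root: -7*(30)^2 + 6*(30)^1 - 7 = (-6300) + (180) + (-7) = -6127; answer -6127

-6127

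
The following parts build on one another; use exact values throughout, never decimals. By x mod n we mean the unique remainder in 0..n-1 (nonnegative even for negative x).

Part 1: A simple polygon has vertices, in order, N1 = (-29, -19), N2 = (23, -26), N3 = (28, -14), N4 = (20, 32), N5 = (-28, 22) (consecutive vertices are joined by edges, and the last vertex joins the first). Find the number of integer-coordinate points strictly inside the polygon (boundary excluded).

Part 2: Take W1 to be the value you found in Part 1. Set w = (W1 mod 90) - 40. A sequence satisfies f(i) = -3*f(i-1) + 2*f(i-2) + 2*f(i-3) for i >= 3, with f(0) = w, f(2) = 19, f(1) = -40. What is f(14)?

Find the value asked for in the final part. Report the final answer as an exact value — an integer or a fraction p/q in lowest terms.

Part 1: cross terms: (-29*-26 - 23*-19)=1191, (23*-14 - 28*-26)=406, (28*32 - 20*-14)=1176, (20*22 - -28*32)=1336, (-28*-19 - -29*22)=1170; twice the area = |5279| = 5279; area = 5279/2; boundary points = 1 + 1 + 2 + 2 + 1 = 7; strictly interior points = area - boundary/2 + 1 = 2637; answer 2637
Part 2: W1 = 2637; w = -13; f(3) = -3*(19) + 2*(-40) + 2*(-13) = -163; iterating: f(3)=-163, f(4)=447, f(5)=-1629, f(6)=5455, f(7)=-18729, f(8)=63839, f(9)=-218065, f(10)=744415, f(11)=-2541697, f(12)=8677791, f(13)=-29627937, f(14)=101155999; answer 101155999

101155999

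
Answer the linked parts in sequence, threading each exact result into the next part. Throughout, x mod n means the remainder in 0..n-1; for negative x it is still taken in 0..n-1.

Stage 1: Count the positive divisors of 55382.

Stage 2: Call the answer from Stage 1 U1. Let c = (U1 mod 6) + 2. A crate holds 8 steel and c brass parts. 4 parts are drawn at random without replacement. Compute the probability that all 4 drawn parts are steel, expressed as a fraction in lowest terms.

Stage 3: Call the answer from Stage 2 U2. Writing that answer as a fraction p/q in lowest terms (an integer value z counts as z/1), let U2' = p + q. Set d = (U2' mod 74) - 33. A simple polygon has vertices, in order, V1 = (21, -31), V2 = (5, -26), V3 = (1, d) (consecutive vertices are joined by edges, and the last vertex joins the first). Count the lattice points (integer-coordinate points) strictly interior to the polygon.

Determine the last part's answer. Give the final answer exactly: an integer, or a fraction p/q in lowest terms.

Stage 1: 55382 = 2 * 27691; number of divisors = (1+1) * (1+1) = 4; answer 4
Stage 2: U1 = 4; c = 6; total draws C(14,4) = 1001; favorable C(8,4) = 70; P = 10/143; answer 10/143
Stage 3: U2 = 10/143; threaded value p + q = 153; d = -28; cross terms: (21*-26 - 5*-31)=-391, (5*-28 - 1*-26)=-114, (1*-31 - 21*-28)=557; twice the area = |52| = 52; area = 26; boundary points = 1 + 2 + 1 = 4; strictly interior points = area - boundary/2 + 1 = 25; answer 25

25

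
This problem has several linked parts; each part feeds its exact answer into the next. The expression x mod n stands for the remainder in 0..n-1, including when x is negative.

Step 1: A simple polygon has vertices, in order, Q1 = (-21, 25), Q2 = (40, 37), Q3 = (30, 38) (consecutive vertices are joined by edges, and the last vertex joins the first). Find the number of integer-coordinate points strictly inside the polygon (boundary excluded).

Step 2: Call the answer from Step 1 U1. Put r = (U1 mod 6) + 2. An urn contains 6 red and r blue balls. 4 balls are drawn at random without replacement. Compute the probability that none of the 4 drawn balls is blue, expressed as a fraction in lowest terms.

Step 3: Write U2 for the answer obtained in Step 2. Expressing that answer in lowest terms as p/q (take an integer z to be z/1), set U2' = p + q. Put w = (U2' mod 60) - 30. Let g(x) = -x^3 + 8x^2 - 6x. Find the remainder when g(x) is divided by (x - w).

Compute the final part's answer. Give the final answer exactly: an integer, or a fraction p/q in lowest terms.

3627

Step 1: cross terms: (-21*37 - 40*25)=-1777, (40*38 - 30*37)=410, (30*25 - -21*38)=1548; twice the area = |181| = 181; area = 181/2; boundary points = 1 + 1 + 1 = 3; strictly interior points = area - boundary/2 + 1 = 90; answer 90
Step 2: U1 = 90; r = 2; total draws C(8,4) = 70; favorable C(6,4) = 15; P = 3/14; answer 3/14
Step 3: U2 = 3/14; threaded value p + q = 17; w = -13; remainder = value at the root: -1*(-13)^3 + 8*(-13)^2 - 6*(-13)^1 = (2197) + (1352) + (78) = 3627; answer 3627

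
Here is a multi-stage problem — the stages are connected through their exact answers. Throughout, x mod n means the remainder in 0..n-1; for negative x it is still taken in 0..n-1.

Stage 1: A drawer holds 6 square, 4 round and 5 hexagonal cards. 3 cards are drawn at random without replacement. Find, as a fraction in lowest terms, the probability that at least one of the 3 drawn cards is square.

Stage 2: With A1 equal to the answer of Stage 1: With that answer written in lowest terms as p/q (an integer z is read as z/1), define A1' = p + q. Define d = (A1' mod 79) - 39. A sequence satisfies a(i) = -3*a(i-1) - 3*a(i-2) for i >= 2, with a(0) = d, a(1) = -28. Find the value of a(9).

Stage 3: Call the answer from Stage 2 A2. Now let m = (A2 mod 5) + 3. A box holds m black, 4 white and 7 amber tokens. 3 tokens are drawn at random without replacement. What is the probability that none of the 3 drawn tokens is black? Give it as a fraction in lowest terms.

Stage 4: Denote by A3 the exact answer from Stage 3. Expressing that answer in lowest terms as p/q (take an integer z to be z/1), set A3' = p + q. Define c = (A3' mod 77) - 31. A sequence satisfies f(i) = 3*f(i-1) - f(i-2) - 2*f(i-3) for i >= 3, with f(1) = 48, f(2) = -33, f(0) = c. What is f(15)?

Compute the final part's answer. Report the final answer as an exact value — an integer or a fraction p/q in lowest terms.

Stage 1: total draws C(15,3) = 455; complement C(9,3) = 84; favorable 455 - 84 = 371; P = 53/65; answer 53/65
Stage 2: A1 = 53/65; threaded value p + q = 118; d = 0; a(2) = -3*(-28) - 3*(0) = 84; iterating: a(2)=84, a(3)=-168, a(4)=252, a(5)=-252, a(6)=0, a(7)=756, a(8)=-2268, a(9)=4536; answer 4536
Stage 3: A2 = 4536; m = 4; total draws C(15,3) = 455; favorable C(11,3) = 165; P = 33/91; answer 33/91
Stage 4: A3 = 33/91; threaded value p + q = 124; c = 16; f(3) = 3*(-33) - 1*(48) - 2*(16) = -179; iterating: f(3)=-179, f(4)=-600, f(5)=-1555, f(6)=-3707, f(7)=-8366, f(8)=-18281, f(9)=-39063, f(10)=-82176, f(11)=-170903, f(12)=-352407, f(13)=-721966, f(14)=-1471685, f(15)=-2988275; answer -2988275

-2988275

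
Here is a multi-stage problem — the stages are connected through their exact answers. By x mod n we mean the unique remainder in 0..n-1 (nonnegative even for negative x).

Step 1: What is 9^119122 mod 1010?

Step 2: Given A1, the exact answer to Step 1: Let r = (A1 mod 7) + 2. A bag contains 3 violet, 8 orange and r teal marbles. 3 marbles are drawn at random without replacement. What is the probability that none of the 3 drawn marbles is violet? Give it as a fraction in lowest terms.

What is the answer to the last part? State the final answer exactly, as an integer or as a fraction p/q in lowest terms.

Step 1: squarings mod 1010: 9^1=9, 9^2=81, 9^4=501, 9^8=521, 9^16=761, 9^32=391, 9^64=371, 9^128=281, 9^256=181, 9^512=441, 9^1024=561, 9^2048=611, 9^4096=631, 9^8192=221, 9^16384=361, 9^32768=31, 9^65536=961; 9^119122 = 9^2 * 9^16 * 9^64 * 9^256 * 9^4096 * 9^16384 * 9^32768 * 9^65536 = 381 (mod 1010); answer 381
Step 2: A1 = 381; r = 5; total draws C(16,3) = 560; favorable C(13,3) = 286; P = 143/280; answer 143/280

143/280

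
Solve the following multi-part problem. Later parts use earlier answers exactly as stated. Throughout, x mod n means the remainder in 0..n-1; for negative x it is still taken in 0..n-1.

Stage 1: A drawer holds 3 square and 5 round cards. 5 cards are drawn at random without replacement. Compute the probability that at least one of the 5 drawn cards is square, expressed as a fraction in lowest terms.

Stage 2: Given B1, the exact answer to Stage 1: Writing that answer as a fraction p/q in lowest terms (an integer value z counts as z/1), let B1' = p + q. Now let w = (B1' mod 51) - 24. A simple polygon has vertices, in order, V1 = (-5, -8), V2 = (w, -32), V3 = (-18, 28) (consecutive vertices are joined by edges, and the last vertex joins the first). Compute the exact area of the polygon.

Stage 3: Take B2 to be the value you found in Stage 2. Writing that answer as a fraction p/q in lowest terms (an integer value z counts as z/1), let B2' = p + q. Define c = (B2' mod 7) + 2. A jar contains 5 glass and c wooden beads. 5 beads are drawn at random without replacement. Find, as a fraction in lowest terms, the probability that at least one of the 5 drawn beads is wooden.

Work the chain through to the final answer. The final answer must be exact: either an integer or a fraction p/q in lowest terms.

Stage 1: total draws C(8,5) = 56; complement C(5,5) = 1; favorable 56 - 1 = 55; P = 55/56; answer 55/56
Stage 2: B1 = 55/56; threaded value p + q = 111; w = -15; cross terms: (-5*-32 - -15*-8)=40, (-15*28 - -18*-32)=-996, (-18*-8 - -5*28)=284; twice the area = |-672| = 672; area = 336; answer 336
Stage 3: B2 = 336; threaded value p + q = 337; c = 3; total draws C(8,5) = 56; complement C(5,5) = 1; favorable 56 - 1 = 55; P = 55/56; answer 55/56

55/56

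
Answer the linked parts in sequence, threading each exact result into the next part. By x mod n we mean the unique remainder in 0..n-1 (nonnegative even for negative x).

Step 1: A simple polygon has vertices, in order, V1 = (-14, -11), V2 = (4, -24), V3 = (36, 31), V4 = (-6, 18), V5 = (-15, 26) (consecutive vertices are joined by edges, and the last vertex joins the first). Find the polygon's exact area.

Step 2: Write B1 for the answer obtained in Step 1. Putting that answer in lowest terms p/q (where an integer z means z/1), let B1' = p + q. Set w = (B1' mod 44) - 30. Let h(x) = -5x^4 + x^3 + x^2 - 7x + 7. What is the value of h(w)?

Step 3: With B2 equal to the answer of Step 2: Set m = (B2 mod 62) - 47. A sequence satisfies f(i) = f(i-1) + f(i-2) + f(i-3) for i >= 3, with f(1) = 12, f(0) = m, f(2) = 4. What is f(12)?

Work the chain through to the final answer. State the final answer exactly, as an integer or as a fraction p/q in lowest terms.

5644

Step 1: cross terms: (-14*-24 - 4*-11)=380, (4*31 - 36*-24)=988, (36*18 - -6*31)=834, (-6*26 - -15*18)=114, (-15*-11 - -14*26)=529; twice the area = |2845| = 2845; area = 2845/2; answer 2845/2
Step 2: B1 = 2845/2; threaded value p + q = 2847; w = 1; -5*(1)^4 + 1*(1)^3 + 1*(1)^2 - 7*(1)^1 + 7 = (-5) + (1) + (1) + (-7) + (7) = -3; answer -3
Step 3: B2 = -3; m = 12; f(3) = 1*(4) + 1*(12) + 1*(12) = 28; iterating: f(3)=28, f(4)=44, f(5)=76, f(6)=148, f(7)=268, f(8)=492, f(9)=908, f(10)=1668, f(11)=3068, f(12)=5644; answer 5644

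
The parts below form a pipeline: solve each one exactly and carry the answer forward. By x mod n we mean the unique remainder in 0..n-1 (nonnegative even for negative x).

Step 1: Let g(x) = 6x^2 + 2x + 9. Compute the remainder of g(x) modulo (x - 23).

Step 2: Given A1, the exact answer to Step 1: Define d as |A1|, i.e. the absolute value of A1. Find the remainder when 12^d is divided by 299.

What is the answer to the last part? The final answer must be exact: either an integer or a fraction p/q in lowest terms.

285

Step 1: remainder = value at the root: 6*(23)^2 + 2*(23)^1 + 9 = (3174) + (46) + (9) = 3229; answer 3229
Step 2: A1 = 3229; d = 3229; squarings mod 299: 12^1=12, 12^2=144, 12^4=105, 12^8=261, 12^16=248, 12^32=209, 12^64=27, 12^128=131, 12^256=118, 12^512=170, 12^1024=196, 12^2048=144; 12^3229 = 12^1 * 12^4 * 12^8 * 12^16 * 12^128 * 12^1024 * 12^2048 = 285 (mod 299); answer 285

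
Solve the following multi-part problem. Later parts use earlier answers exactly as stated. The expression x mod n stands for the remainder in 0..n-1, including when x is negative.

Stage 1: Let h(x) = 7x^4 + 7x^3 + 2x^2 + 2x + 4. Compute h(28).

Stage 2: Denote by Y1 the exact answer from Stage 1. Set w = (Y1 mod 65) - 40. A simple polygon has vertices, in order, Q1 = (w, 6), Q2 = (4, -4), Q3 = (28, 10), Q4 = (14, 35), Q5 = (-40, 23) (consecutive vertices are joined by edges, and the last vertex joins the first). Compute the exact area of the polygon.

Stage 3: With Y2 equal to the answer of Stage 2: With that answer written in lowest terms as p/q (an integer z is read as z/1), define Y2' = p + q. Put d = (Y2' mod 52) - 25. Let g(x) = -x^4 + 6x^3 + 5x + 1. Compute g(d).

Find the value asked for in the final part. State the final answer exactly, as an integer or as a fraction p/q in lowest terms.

Stage 1: 7*(28)^4 + 7*(28)^3 + 2*(28)^2 + 2*(28)^1 + 4 = (4302592) + (153664) + (1568) + (56) + (4) = 4457884; answer 4457884
Stage 2: Y1 = 4457884; w = 14; cross terms: (14*-4 - 4*6)=-80, (4*10 - 28*-4)=152, (28*35 - 14*10)=840, (14*23 - -40*35)=1722, (-40*6 - 14*23)=-562; twice the area = |2072| = 2072; area = 1036; answer 1036
Stage 3: Y2 = 1036; threaded value p + q = 1037; d = 24; -1*(24)^4 + 6*(24)^3 + 5*(24)^1 + 1 = (-331776) + (82944) + (120) + (1) = -248711; answer -248711

-248711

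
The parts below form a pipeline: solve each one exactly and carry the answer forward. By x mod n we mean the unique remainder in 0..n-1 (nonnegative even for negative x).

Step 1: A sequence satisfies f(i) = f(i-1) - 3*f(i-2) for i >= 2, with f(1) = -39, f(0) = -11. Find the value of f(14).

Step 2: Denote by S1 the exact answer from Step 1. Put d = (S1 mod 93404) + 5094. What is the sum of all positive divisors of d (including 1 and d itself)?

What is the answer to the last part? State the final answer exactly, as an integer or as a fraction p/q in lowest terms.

70928

Step 1: f(2) = 1*(-39) - 3*(-11) = -6; iterating: f(2)=-6, f(3)=111, f(4)=129, f(5)=-204, f(6)=-591, f(7)=21, f(8)=1794, f(9)=1731, f(10)=-3651, f(11)=-8844, f(12)=2109, f(13)=28641, f(14)=22314; answer 22314
Step 2: S1 = 22314; d = 27408; 27408 = 2^4 * 3 * 571; sigma = (1 + 2 + 4 + 8 + 16) * (1 + 3) * (1 + 571) = 31 * 4 * 572 = 70928; answer 70928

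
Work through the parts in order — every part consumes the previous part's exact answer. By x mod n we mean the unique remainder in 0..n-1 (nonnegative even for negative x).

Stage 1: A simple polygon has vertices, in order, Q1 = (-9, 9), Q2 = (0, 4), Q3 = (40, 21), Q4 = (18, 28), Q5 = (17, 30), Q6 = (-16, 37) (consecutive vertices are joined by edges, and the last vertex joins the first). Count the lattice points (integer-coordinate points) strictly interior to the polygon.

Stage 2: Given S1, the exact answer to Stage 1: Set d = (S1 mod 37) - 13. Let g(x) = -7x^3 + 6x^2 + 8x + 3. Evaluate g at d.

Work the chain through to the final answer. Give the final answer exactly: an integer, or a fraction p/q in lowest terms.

-8500

Stage 1: cross terms: (-9*4 - 0*9)=-36, (0*21 - 40*4)=-160, (40*28 - 18*21)=742, (18*30 - 17*28)=64, (17*37 - -16*30)=1109, (-16*9 - -9*37)=189; twice the area = |1908| = 1908; area = 954; boundary points = 1 + 1 + 1 + 1 + 1 + 7 = 12; strictly interior points = area - boundary/2 + 1 = 949; answer 949
Stage 2: S1 = 949; d = 11; -7*(11)^3 + 6*(11)^2 + 8*(11)^1 + 3 = (-9317) + (726) + (88) + (3) = -8500; answer -8500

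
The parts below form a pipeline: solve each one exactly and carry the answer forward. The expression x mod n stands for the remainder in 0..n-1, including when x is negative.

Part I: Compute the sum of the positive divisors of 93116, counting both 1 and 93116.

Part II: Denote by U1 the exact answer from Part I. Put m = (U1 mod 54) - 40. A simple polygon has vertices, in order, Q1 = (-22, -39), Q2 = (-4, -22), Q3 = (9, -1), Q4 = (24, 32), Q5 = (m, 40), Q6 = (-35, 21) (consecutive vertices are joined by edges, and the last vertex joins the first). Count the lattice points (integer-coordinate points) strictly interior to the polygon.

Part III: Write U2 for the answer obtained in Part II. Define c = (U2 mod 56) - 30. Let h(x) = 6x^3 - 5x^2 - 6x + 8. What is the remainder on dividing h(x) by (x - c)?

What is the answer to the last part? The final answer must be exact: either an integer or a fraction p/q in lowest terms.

Part I: 93116 = 2^2 * 23279; sigma = (1 + 2 + 4) * (1 + 23279) = 7 * 23280 = 162960; answer 162960
Part II: U1 = 162960; m = 2; cross terms: (-22*-22 - -4*-39)=328, (-4*-1 - 9*-22)=202, (9*32 - 24*-1)=312, (24*40 - 2*32)=896, (2*21 - -35*40)=1442, (-35*-39 - -22*21)=1827; twice the area = |5007| = 5007; area = 5007/2; boundary points = 1 + 1 + 3 + 2 + 1 + 1 = 9; strictly interior points = area - boundary/2 + 1 = 2500; answer 2500
Part III: U2 = 2500; c = 6; remainder = value at the root: 6*(6)^3 - 5*(6)^2 - 6*(6)^1 + 8 = (1296) + (-180) + (-36) + (8) = 1088; answer 1088

1088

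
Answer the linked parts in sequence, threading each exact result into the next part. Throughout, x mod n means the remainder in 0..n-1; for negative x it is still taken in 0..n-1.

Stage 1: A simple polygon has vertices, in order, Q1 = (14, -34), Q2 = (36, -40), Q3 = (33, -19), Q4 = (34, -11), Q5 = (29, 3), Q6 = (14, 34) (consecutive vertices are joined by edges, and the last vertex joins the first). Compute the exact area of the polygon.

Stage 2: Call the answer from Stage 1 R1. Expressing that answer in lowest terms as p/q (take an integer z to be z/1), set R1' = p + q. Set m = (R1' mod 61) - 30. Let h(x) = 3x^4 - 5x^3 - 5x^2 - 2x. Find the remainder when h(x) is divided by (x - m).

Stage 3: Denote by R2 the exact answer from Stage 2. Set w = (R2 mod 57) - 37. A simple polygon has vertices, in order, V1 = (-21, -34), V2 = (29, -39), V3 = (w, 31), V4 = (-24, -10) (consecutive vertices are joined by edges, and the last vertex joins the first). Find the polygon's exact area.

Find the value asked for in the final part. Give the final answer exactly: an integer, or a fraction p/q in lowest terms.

1824

Stage 1: cross terms: (14*-40 - 36*-34)=664, (36*-19 - 33*-40)=636, (33*-11 - 34*-19)=283, (34*3 - 29*-11)=421, (29*34 - 14*3)=944, (14*-34 - 14*34)=-952; twice the area = |1996| = 1996; area = 998; answer 998
Stage 2: R1 = 998; threaded value p + q = 999; m = -7; remainder = value at the root: 3*(-7)^4 - 5*(-7)^3 - 5*(-7)^2 - 2*(-7)^1 = (7203) + (1715) + (-245) + (14) = 8687; answer 8687
Stage 3: R2 = 8687; w = -14; cross terms: (-21*-39 - 29*-34)=1805, (29*31 - -14*-39)=353, (-14*-10 - -24*31)=884, (-24*-34 - -21*-10)=606; twice the area = |3648| = 3648; area = 1824; answer 1824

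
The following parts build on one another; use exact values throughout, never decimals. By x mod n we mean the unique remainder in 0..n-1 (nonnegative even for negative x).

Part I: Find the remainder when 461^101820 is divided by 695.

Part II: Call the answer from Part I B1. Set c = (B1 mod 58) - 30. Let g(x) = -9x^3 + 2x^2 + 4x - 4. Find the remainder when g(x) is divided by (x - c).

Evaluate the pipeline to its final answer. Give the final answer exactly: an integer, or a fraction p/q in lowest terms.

-60

Part I: squarings mod 695: 461^1=461, 461^2=546, 461^4=656, 461^8=131, 461^16=481, 461^32=621, 461^64=611, 461^128=106, 461^256=116, 461^512=251, 461^1024=451, 461^2048=461, 461^4096=546, 461^8192=656, 461^16384=131, 461^32768=481, 461^65536=621; 461^101820 = 461^4 * 461^8 * 461^16 * 461^32 * 461^128 * 461^256 * 461^1024 * 461^2048 * 461^32768 * 461^65536 = 496 (mod 695); answer 496
Part II: B1 = 496; c = 2; remainder = value at the root: -9*(2)^3 + 2*(2)^2 + 4*(2)^1 - 4 = (-72) + (8) + (8) + (-4) = -60; answer -60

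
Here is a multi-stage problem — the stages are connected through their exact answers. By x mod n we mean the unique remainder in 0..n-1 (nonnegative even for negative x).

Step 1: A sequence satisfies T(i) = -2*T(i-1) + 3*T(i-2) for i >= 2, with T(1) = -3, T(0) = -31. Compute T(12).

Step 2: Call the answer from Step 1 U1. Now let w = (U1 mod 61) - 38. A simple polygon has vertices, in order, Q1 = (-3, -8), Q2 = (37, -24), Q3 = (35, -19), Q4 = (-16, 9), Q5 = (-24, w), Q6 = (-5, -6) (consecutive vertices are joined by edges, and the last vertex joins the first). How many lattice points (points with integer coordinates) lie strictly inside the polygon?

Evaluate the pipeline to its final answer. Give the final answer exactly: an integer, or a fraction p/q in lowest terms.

Step 1: T(2) = -2*(-3) + 3*(-31) = -87; iterating: T(2)=-87, T(3)=165, T(4)=-591, T(5)=1677, T(6)=-5127, T(7)=15285, T(8)=-45951, T(9)=137757, T(10)=-413367, T(11)=1240005, T(12)=-3720111; answer -3720111
Step 2: U1 = -3720111; w = -3; cross terms: (-3*-24 - 37*-8)=368, (37*-19 - 35*-24)=137, (35*9 - -16*-19)=11, (-16*-3 - -24*9)=264, (-24*-6 - -5*-3)=129, (-5*-8 - -3*-6)=22; twice the area = |931| = 931; area = 931/2; boundary points = 8 + 1 + 1 + 4 + 1 + 2 = 17; strictly interior points = area - boundary/2 + 1 = 458; answer 458

458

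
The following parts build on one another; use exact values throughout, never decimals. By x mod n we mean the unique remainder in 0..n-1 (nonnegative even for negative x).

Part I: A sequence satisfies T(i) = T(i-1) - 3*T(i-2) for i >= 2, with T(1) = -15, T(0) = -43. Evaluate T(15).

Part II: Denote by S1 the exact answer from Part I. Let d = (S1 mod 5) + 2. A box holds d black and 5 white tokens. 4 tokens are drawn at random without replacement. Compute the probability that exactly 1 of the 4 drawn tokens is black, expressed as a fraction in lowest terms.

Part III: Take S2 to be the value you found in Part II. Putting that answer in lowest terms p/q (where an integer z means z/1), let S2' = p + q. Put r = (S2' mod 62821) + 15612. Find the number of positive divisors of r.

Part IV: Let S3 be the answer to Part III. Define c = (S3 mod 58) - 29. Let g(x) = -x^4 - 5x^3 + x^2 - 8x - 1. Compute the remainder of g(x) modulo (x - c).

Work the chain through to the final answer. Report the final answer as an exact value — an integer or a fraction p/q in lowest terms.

-180357

Part I: T(2) = 1*(-15) - 3*(-43) = 114; iterating: T(2)=114, T(3)=159, T(4)=-183, T(5)=-660, T(6)=-111, T(7)=1869, T(8)=2202, T(9)=-3405, T(10)=-10011, T(11)=204, T(12)=30237, T(13)=29625, T(14)=-61086, T(15)=-149961; answer -149961
Part II: S1 = -149961; d = 6; total draws C(11,4) = 330; favorable C(6,1)*C(5,3) = 60; P = 2/11; answer 2/11
Part III: S2 = 2/11; threaded value p + q = 13; r = 15625; 15625 = 5^6; number of divisors = (6+1) = 7; answer 7
Part IV: S3 = 7; c = -22; remainder = value at the root: -1*(-22)^4 - 5*(-22)^3 + 1*(-22)^2 - 8*(-22)^1 - 1 = (-234256) + (53240) + (484) + (176) + (-1) = -180357; answer -180357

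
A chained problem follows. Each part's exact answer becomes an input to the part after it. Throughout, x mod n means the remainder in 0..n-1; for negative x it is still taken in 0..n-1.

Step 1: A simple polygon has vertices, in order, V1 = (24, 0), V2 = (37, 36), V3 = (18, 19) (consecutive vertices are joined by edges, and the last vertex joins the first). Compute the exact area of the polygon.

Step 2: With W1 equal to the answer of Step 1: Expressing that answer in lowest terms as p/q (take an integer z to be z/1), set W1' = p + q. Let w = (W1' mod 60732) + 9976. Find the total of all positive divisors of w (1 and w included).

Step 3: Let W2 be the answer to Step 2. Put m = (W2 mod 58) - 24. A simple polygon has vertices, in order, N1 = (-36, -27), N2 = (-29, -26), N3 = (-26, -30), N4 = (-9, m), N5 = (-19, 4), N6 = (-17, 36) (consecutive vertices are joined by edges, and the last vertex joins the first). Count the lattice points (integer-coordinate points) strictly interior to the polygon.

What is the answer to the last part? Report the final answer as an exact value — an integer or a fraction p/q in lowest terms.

Step 1: cross terms: (24*36 - 37*0)=864, (37*19 - 18*36)=55, (18*0 - 24*19)=-456; twice the area = |463| = 463; area = 463/2; answer 463/2
Step 2: W1 = 463/2; threaded value p + q = 465; w = 10441; 10441 = 53 * 197; sigma = (1 + 53) * (1 + 197) = 54 * 198 = 10692; answer 10692
Step 3: W2 = 10692; m = -4; cross terms: (-36*-26 - -29*-27)=153, (-29*-30 - -26*-26)=194, (-26*-4 - -9*-30)=-166, (-9*4 - -19*-4)=-112, (-19*36 - -17*4)=-616, (-17*-27 - -36*36)=1755; twice the area = |1208| = 1208; area = 604; boundary points = 1 + 1 + 1 + 2 + 2 + 1 = 8; strictly interior points = area - boundary/2 + 1 = 601; answer 601

601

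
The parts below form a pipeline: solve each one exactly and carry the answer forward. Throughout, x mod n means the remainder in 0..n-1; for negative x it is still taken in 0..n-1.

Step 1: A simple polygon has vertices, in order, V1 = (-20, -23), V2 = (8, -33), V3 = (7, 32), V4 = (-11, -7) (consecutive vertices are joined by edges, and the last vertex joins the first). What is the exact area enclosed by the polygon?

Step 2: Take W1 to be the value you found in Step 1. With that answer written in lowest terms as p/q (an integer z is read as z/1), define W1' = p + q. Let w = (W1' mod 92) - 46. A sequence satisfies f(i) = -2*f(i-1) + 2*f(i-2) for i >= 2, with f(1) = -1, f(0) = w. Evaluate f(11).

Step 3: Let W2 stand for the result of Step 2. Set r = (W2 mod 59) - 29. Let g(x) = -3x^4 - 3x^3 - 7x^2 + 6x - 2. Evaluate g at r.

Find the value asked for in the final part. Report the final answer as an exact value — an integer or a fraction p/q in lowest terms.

Step 1: cross terms: (-20*-33 - 8*-23)=844, (8*32 - 7*-33)=487, (7*-7 - -11*32)=303, (-11*-23 - -20*-7)=113; twice the area = |1747| = 1747; area = 1747/2; answer 1747/2
Step 2: W1 = 1747/2; threaded value p + q = 1749; w = -45; f(2) = -2*(-1) + 2*(-45) = -88; iterating: f(2)=-88, f(3)=174, f(4)=-524, f(5)=1396, f(6)=-3840, f(7)=10472, f(8)=-28624, f(9)=78192, f(10)=-213632, f(11)=583648; answer 583648
Step 3: W2 = 583648; r = -9; -3*(-9)^4 - 3*(-9)^3 - 7*(-9)^2 + 6*(-9)^1 - 2 = (-19683) + (2187) + (-567) + (-54) + (-2) = -18119; answer -18119

-18119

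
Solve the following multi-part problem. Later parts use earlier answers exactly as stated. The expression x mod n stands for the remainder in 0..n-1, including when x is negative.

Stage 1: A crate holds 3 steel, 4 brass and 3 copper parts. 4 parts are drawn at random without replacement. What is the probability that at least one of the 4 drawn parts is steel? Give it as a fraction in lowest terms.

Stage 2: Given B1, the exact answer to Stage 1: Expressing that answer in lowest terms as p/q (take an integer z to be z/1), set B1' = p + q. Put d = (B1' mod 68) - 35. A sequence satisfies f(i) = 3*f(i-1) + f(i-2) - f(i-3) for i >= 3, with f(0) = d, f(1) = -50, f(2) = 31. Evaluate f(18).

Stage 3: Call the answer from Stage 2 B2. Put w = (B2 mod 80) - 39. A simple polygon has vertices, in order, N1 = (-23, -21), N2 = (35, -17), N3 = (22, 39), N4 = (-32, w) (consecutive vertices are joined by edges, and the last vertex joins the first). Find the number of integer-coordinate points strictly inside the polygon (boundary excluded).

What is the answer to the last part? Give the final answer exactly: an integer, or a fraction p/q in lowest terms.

1846

Stage 1: total draws C(10,4) = 210; complement C(7,4) = 35; favorable 210 - 35 = 175; P = 5/6; answer 5/6
Stage 2: B1 = 5/6; threaded value p + q = 11; d = -24; f(3) = 3*(31) + 1*(-50) - 1*(-24) = 67; iterating: f(3)=67, f(4)=282, f(5)=882, f(6)=2861, f(7)=9183, f(8)=29528, f(9)=94906, f(10)=305063, f(11)=980567, f(12)=3151858, f(13)=10131078, f(14)=32564525, f(15)=104672795, f(16)=336451832, f(17)=1081463766, f(18)=3476170335; answer 3476170335
Stage 3: B2 = 3476170335; w = -24; cross terms: (-23*-17 - 35*-21)=1126, (35*39 - 22*-17)=1739, (22*-24 - -32*39)=720, (-32*-21 - -23*-24)=120; twice the area = |3705| = 3705; area = 3705/2; boundary points = 2 + 1 + 9 + 3 = 15; strictly interior points = area - boundary/2 + 1 = 1846; answer 1846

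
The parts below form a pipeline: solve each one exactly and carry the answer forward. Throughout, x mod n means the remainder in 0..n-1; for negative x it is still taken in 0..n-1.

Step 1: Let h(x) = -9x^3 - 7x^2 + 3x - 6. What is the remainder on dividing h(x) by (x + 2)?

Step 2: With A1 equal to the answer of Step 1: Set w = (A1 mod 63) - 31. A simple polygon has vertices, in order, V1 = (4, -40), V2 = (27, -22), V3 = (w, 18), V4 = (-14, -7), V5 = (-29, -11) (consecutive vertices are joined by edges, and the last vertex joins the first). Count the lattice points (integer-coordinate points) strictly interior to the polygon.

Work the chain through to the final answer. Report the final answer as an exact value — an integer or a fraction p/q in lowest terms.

1446

Step 1: remainder = value at the root: -9*(-2)^3 - 7*(-2)^2 + 3*(-2)^1 - 6 = (72) + (-28) + (-6) + (-6) = 32; answer 32
Step 2: A1 = 32; w = 1; cross terms: (4*-22 - 27*-40)=992, (27*18 - 1*-22)=508, (1*-7 - -14*18)=245, (-14*-11 - -29*-7)=-49, (-29*-40 - 4*-11)=1204; twice the area = |2900| = 2900; area = 1450; boundary points = 1 + 2 + 5 + 1 + 1 = 10; strictly interior points = area - boundary/2 + 1 = 1446; answer 1446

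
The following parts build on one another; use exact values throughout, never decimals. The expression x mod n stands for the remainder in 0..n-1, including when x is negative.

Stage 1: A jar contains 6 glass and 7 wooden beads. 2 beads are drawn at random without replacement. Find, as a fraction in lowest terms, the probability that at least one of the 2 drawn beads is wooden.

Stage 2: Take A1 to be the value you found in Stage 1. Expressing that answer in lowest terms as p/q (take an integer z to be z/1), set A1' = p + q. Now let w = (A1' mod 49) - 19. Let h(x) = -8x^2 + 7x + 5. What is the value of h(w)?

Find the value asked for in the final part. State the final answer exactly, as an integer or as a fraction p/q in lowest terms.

-6071

Stage 1: total draws C(13,2) = 78; complement C(6,2) = 15; favorable 78 - 15 = 63; P = 21/26; answer 21/26
Stage 2: A1 = 21/26; threaded value p + q = 47; w = 28; -8*(28)^2 + 7*(28)^1 + 5 = (-6272) + (196) + (5) = -6071; answer -6071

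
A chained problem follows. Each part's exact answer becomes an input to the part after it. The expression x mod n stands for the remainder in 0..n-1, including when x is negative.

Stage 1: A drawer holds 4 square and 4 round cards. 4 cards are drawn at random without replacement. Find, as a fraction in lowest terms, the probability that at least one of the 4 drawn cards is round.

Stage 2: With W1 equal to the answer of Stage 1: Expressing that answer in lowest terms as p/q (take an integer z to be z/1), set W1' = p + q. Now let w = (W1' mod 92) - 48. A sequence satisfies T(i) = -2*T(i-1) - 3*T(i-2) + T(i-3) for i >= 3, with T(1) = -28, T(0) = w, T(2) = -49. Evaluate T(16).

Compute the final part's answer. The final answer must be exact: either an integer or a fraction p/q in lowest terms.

-655753

Stage 1: total draws C(8,4) = 70; complement C(4,4) = 1; favorable 70 - 1 = 69; P = 69/70; answer 69/70
Stage 2: W1 = 69/70; threaded value p + q = 139; w = -1; T(3) = -2*(-49) - 3*(-28) + 1*(-1) = 181; iterating: T(3)=181, T(4)=-243, T(5)=-106, T(6)=1122, T(7)=-2169, T(8)=866, T(9)=5897, T(10)=-16561, T(11)=16297, T(12)=22986, T(13)=-111424, T(14)=170187, T(15)=16884, T(16)=-655753; answer -655753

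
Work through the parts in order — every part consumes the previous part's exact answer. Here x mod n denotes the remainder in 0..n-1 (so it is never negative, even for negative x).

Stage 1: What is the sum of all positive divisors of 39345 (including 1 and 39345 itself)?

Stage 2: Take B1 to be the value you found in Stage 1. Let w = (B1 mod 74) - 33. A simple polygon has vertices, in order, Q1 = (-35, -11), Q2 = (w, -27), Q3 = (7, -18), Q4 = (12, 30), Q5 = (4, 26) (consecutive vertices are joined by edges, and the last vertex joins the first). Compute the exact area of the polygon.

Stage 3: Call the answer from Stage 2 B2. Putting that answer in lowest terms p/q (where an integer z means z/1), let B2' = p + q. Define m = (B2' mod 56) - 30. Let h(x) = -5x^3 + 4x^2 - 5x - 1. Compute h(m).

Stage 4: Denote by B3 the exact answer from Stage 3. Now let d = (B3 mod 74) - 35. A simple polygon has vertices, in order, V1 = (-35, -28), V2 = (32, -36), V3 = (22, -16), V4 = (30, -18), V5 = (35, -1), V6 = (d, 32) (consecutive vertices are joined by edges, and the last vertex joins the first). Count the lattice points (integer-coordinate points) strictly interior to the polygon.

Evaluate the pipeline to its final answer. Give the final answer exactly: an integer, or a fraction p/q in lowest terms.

Stage 1: 39345 = 3 * 5 * 43 * 61; sigma = (1 + 3) * (1 + 5) * (1 + 43) * (1 + 61) = 4 * 6 * 44 * 62 = 65472; answer 65472
Stage 2: B1 = 65472; w = 23; cross terms: (-35*-27 - 23*-11)=1198, (23*-18 - 7*-27)=-225, (7*30 - 12*-18)=426, (12*26 - 4*30)=192, (4*-11 - -35*26)=866; twice the area = |2457| = 2457; area = 2457/2; answer 2457/2
Stage 3: B2 = 2457/2; threaded value p + q = 2459; m = 21; -5*(21)^3 + 4*(21)^2 - 5*(21)^1 - 1 = (-46305) + (1764) + (-105) + (-1) = -44647; answer -44647
Stage 4: B3 = -44647; d = 14; cross terms: (-35*-36 - 32*-28)=2156, (32*-16 - 22*-36)=280, (22*-18 - 30*-16)=84, (30*-1 - 35*-18)=600, (35*32 - 14*-1)=1134, (14*-28 - -35*32)=728; twice the area = |4982| = 4982; area = 2491; boundary points = 1 + 10 + 2 + 1 + 3 + 1 = 18; strictly interior points = area - boundary/2 + 1 = 2483; answer 2483

2483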